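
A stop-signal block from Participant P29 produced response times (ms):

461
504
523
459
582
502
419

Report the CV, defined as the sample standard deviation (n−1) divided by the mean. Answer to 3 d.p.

n = 7, Σ = 3450, M = 492.8571
Σ(x−M)² = 16678.857; s = √(16678.857/6) = 52.7239
CV = 52.7239 / 492.8571 = 0.10698

0.107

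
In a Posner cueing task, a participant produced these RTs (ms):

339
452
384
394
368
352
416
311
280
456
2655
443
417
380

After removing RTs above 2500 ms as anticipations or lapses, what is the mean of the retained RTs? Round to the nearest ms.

384 ms

Excluded: 2655
Retained (n=13): Σ = 4992
Mean = 4992/13 = 384.0000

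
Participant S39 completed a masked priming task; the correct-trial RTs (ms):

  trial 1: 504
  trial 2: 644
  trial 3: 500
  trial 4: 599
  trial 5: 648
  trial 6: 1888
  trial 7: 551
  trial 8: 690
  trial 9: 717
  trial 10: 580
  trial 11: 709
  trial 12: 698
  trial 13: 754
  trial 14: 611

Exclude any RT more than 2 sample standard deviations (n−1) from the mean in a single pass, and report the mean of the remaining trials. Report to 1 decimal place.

631.2 ms

n = 14, ΣRT = 10093, M = 720.929
Σ(x−M)² = 1547580.93; s = √(1547580.93/13) = 345.029
Cutoffs: 720.929 ± 2·345.029 → [30.9, 1411.0]
Outside: 1888 → excluded.
Retained (n=13): Σ = 8205, mean = 8205/13 = 631.154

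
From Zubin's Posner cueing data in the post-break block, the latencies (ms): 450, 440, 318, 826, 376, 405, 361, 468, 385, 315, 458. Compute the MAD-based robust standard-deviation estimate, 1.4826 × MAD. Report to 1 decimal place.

66.7 ms

Sorted: 315, 318, 361, 376, 385, 405, 440, 450, 458, 468, 826 → median = 405
|x − 405| sorted: 0, 20, 29, 35, 44, 45, 53, 63, 87, 90, 421 → MAD = 45
Robust SD ≈ 1.4826 × 45 = 66.717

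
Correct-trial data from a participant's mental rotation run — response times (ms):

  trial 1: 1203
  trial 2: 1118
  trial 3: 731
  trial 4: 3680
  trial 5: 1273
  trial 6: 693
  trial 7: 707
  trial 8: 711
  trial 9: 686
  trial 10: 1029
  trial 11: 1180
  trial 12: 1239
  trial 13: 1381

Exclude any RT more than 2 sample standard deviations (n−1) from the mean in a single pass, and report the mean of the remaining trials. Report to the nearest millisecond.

996 ms

n = 13, ΣRT = 15631, M = 1202.385
Σ(x−M)² = 7449687.08; s = √(7449687.08/12) = 787.913
Cutoffs: 1202.385 ± 2·787.913 → [-373.4, 2778.2]
Outside: 3680 → excluded.
Retained (n=12): Σ = 11951, mean = 11951/12 = 995.917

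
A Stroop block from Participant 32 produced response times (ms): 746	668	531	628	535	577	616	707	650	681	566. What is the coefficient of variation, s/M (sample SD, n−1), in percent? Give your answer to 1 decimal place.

n = 11, Σ = 6905, M = 627.7273
Σ(x−M)² = 49704.182; s = √(49704.182/10) = 70.5012
CV = 70.5012 / 627.7273 = 0.11231 = 11.231%

11.2%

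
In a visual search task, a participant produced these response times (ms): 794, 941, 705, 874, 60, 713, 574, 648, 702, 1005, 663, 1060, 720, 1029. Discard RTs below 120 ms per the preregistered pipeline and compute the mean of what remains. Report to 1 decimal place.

802.2 ms

Excluded: 60
Retained (n=13): Σ = 10428
Mean = 10428/13 = 802.1538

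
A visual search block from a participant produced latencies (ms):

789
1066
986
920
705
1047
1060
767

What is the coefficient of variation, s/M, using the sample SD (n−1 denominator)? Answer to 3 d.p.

n = 8, Σ = 7340, M = 917.5000
Σ(x−M)² = 148146.000; s = √(148146.000/7) = 145.4775
CV = 145.4775 / 917.5000 = 0.15856

0.159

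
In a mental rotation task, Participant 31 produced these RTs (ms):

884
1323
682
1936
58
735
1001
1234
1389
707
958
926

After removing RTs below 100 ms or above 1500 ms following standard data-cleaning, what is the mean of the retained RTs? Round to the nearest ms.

Excluded: 58, 1936
Retained (n=10): Σ = 9839
Mean = 9839/10 = 983.9000

984 ms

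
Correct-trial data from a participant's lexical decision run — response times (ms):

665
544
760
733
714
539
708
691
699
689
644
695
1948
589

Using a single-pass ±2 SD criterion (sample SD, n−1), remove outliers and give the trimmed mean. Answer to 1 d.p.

n = 14, ΣRT = 10618, M = 758.429
Σ(x−M)² = 1581825.43; s = √(1581825.43/13) = 348.825
Cutoffs: 758.429 ± 2·348.825 → [60.8, 1456.1]
Outside: 1948 → excluded.
Retained (n=13): Σ = 8670, mean = 8670/13 = 666.923

666.9 ms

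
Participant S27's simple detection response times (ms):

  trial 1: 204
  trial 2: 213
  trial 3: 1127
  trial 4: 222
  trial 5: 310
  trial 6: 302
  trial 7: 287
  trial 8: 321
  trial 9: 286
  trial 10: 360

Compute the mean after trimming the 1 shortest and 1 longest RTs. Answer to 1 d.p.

287.6 ms

Sorted: 204, 213, 222, 286, 287, 302, 310, 321, 360, 1127
Drop lowest 1 (204) and highest 1 (1127)
Remaining (n=8): Σ = 2301, mean = 2301/8 = 287.625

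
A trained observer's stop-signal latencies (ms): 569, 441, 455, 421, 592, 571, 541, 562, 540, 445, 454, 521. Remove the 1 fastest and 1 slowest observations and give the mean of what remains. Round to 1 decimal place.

509.9 ms

Sorted: 421, 441, 445, 454, 455, 521, 540, 541, 562, 569, 571, 592
Drop lowest 1 (421) and highest 1 (592)
Remaining (n=10): Σ = 5099, mean = 5099/10 = 509.900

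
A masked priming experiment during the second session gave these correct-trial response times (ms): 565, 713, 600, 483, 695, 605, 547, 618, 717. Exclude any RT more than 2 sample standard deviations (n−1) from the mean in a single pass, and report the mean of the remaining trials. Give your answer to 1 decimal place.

n = 9, ΣRT = 5543, M = 615.889
Σ(x−M)² = 51282.89; s = √(51282.89/8) = 80.065
Cutoffs: 615.889 ± 2·80.065 → [455.8, 776.0]
No RTs fall outside the cutoffs; all 9 retained. Mean = 5543/9 = 615.889

615.9 ms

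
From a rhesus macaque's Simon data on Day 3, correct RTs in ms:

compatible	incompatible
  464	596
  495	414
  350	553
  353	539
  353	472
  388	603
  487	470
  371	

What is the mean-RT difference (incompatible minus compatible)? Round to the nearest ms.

M(compatible) = 3261/8 = 407.625
M(incompatible) = 3647/7 = 521.000
Difference = 521.000 − 407.625 = 113.375 ms

113 ms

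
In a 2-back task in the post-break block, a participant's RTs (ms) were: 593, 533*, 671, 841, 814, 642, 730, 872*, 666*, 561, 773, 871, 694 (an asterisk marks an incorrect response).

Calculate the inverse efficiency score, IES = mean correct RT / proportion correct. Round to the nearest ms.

Correct trials (n=10): 593, 671, 841, 814, 642, 730, 561, 773, 871, 694
Mean correct RT = 7190/10 = 719.0000 ms
Proportion correct = 10/13
IES = 719.0000 / (10/13) = 934.700 ms

935 ms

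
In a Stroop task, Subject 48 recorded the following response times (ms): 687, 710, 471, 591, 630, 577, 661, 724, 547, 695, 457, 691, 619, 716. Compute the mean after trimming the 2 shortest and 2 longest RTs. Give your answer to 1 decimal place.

Sorted: 457, 471, 547, 577, 591, 619, 630, 661, 687, 691, 695, 710, 716, 724
Drop lowest 2 (457, 471) and highest 2 (716, 724)
Remaining (n=10): Σ = 6408, mean = 6408/10 = 640.800

640.8 ms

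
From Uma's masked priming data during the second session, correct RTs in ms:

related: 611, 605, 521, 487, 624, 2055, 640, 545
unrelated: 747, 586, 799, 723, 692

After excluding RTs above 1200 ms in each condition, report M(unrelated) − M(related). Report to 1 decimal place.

133.3 ms

related: exclude 2055
M(related) = 4033/7 = 576.143
M(unrelated) = 3547/5 = 709.400
Difference = 709.400 − 576.143 = 133.257 ms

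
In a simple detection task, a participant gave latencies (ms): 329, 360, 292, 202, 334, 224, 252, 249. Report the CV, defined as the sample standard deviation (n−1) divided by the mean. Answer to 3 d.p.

n = 8, Σ = 2242, M = 280.2500
Σ(x−M)² = 22825.500; s = √(22825.500/7) = 57.1033
CV = 57.1033 / 280.2500 = 0.20376

0.204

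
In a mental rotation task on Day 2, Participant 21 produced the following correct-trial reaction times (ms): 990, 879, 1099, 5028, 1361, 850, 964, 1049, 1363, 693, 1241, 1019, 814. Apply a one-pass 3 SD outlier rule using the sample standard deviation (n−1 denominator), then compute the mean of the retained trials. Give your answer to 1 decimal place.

1026.8 ms

n = 13, ΣRT = 17350, M = 1334.615
Σ(x−M)² = 15269323.08; s = √(15269323.08/12) = 1128.026
Cutoffs: 1334.615 ± 3·1128.026 → [-2049.5, 4718.7]
Outside: 5028 → excluded.
Retained (n=12): Σ = 12322, mean = 12322/12 = 1026.833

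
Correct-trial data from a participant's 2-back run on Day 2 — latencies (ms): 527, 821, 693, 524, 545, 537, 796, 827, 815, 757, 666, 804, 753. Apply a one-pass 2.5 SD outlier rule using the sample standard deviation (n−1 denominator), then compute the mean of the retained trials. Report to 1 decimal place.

n = 13, ΣRT = 9065, M = 697.308
Σ(x−M)² = 182694.77; s = √(182694.77/12) = 123.388
Cutoffs: 697.308 ± 2.5·123.388 → [388.8, 1005.8]
No RTs fall outside the cutoffs; all 13 retained. Mean = 9065/13 = 697.308

697.3 ms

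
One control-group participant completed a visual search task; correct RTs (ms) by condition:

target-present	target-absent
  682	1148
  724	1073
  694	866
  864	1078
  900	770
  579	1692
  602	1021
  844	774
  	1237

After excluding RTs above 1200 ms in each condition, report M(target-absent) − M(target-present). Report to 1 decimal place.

target-absent: exclude 1692, 1237
M(target-present) = 5889/8 = 736.125
M(target-absent) = 6730/7 = 961.429
Difference = 961.429 − 736.125 = 225.304 ms

225.3 ms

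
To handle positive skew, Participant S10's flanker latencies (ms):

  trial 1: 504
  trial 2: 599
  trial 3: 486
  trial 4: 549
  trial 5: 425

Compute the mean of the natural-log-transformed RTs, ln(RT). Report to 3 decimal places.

ln(RT): 6.2226, 6.3953, 6.1862, 6.3081, 6.0521
Σ ln(RT) = 31.1642
Mean = 31.1642/5 = 6.23285

6.233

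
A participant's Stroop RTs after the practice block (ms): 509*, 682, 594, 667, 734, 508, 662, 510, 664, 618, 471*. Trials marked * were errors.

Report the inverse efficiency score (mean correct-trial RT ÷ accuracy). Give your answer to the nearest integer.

Correct trials (n=9): 682, 594, 667, 734, 508, 662, 510, 664, 618
Mean correct RT = 5639/9 = 626.5556 ms
Proportion correct = 9/11
IES = 626.5556 / (9/11) = 765.790 ms

766 ms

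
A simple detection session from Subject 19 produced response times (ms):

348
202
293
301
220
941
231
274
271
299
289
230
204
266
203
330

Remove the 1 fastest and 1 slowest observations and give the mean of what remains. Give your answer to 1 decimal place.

Sorted: 202, 203, 204, 220, 230, 231, 266, 271, 274, 289, 293, 299, 301, 330, 348, 941
Drop lowest 1 (202) and highest 1 (941)
Remaining (n=14): Σ = 3759, mean = 3759/14 = 268.500

268.5 ms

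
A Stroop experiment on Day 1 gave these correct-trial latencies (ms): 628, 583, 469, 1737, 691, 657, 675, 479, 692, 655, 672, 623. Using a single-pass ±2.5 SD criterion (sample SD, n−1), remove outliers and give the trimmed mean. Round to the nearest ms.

n = 12, ΣRT = 8561, M = 713.417
Σ(x−M)² = 1205640.92; s = √(1205640.92/11) = 331.065
Cutoffs: 713.417 ± 2.5·331.065 → [-114.2, 1541.1]
Outside: 1737 → excluded.
Retained (n=11): Σ = 6824, mean = 6824/11 = 620.364

620 ms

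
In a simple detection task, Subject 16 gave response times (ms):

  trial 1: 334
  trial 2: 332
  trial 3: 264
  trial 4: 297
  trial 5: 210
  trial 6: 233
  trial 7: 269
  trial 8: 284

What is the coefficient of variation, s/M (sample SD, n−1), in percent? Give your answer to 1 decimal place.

n = 8, Σ = 2223, M = 277.8750
Σ(x−M)² = 13374.875; s = √(13374.875/7) = 43.7115
CV = 43.7115 / 277.8750 = 0.15731 = 15.731%

15.7%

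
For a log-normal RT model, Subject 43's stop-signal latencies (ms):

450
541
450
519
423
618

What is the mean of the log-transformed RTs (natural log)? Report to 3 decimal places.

ln(RT): 6.1092, 6.2934, 6.1092, 6.2519, 6.0474, 6.4265
Σ ln(RT) = 37.2377
Mean = 37.2377/6 = 6.20628

6.206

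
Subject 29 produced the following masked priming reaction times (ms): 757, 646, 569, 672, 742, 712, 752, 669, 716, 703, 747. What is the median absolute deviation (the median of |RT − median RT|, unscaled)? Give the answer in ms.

Sorted: 569, 646, 669, 672, 703, 712, 716, 742, 747, 752, 757 → median = 712
|x − 712|: 45, 66, 143, 40, 30, 0, 40, 43, 4, 9, 35
Sorted deviations: 0, 4, 9, 30, 35, 40, 40, 43, 45, 66, 143 → MAD = 40

40 ms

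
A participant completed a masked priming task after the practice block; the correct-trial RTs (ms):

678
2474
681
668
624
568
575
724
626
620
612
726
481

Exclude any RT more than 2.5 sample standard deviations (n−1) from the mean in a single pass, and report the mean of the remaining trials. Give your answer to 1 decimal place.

n = 13, ΣRT = 10057, M = 773.615
Σ(x−M)² = 3186153.08; s = √(3186153.08/12) = 515.279
Cutoffs: 773.615 ± 2.5·515.279 → [-514.6, 2061.8]
Outside: 2474 → excluded.
Retained (n=12): Σ = 7583, mean = 7583/12 = 631.917

631.9 ms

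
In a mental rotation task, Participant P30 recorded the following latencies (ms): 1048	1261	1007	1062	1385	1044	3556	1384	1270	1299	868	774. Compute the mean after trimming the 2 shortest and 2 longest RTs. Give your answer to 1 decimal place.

1171.9 ms

Sorted: 774, 868, 1007, 1044, 1048, 1062, 1261, 1270, 1299, 1384, 1385, 3556
Drop lowest 2 (774, 868) and highest 2 (1385, 3556)
Remaining (n=8): Σ = 9375, mean = 9375/8 = 1171.875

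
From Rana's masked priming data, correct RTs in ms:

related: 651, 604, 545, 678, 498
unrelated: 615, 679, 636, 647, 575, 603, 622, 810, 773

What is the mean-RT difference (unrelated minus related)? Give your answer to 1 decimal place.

67.0 ms

M(related) = 2976/5 = 595.200
M(unrelated) = 5960/9 = 662.222
Difference = 662.222 − 595.200 = 67.022 ms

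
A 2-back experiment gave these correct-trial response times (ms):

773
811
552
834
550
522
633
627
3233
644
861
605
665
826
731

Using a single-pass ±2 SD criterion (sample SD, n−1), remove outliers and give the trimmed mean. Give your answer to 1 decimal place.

n = 15, ΣRT = 12867, M = 857.800
Σ(x−M)² = 6220232.40; s = √(6220232.40/14) = 666.560
Cutoffs: 857.800 ± 2·666.560 → [-475.3, 2190.9]
Outside: 3233 → excluded.
Retained (n=14): Σ = 9634, mean = 9634/14 = 688.143

688.1 ms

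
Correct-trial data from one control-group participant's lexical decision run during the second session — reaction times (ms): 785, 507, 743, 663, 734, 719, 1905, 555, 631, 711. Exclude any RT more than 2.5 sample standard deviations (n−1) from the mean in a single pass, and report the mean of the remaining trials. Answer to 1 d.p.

n = 10, ΣRT = 7953, M = 795.300
Σ(x−M)² = 1436320.10; s = √(1436320.10/9) = 399.489
Cutoffs: 795.300 ± 2.5·399.489 → [-203.4, 1794.0]
Outside: 1905 → excluded.
Retained (n=9): Σ = 6048, mean = 6048/9 = 672.000

672.0 ms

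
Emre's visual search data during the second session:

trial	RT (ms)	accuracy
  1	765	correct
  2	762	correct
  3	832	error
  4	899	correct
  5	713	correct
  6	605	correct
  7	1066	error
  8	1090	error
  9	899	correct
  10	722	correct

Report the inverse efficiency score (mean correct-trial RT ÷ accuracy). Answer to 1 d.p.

1094.9 ms

Correct trials (n=7): 765, 762, 899, 713, 605, 899, 722
Mean correct RT = 5365/7 = 766.4286 ms
Proportion correct = 7/10
IES = 766.4286 / (7/10) = 1094.898 ms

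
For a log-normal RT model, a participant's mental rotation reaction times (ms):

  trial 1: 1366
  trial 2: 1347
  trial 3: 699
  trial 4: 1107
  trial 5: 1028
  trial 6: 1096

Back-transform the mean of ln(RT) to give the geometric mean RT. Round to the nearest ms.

1082 ms

ln(RT): 7.2196, 7.2056, 6.5497, 7.0094, 6.9354, 6.9994
Mean ln(RT) = 41.9191/6 = 6.98652
Geometric mean = exp(6.98652) = 1081.95 ms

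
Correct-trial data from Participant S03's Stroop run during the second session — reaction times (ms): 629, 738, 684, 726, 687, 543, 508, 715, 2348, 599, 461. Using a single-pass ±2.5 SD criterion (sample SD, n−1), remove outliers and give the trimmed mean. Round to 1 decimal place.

629.0 ms

n = 11, ΣRT = 8638, M = 785.273
Σ(x−M)² = 2772564.18; s = √(2772564.18/10) = 526.551
Cutoffs: 785.273 ± 2.5·526.551 → [-531.1, 2101.7]
Outside: 2348 → excluded.
Retained (n=10): Σ = 6290, mean = 6290/10 = 629.000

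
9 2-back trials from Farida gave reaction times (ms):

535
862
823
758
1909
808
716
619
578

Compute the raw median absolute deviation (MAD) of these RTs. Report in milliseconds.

Sorted: 535, 578, 619, 716, 758, 808, 823, 862, 1909 → median = 758
|x − 758|: 223, 104, 65, 0, 1151, 50, 42, 139, 180
Sorted deviations: 0, 42, 50, 65, 104, 139, 180, 223, 1151 → MAD = 104

104 ms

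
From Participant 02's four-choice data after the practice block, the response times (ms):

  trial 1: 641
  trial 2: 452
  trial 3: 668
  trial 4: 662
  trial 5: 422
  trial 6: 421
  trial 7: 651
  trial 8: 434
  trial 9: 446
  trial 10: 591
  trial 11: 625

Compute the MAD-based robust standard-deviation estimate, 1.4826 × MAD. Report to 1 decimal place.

114.2 ms

Sorted: 421, 422, 434, 446, 452, 591, 625, 641, 651, 662, 668 → median = 591
|x − 591| sorted: 0, 34, 50, 60, 71, 77, 139, 145, 157, 169, 170 → MAD = 77
Robust SD ≈ 1.4826 × 77 = 114.160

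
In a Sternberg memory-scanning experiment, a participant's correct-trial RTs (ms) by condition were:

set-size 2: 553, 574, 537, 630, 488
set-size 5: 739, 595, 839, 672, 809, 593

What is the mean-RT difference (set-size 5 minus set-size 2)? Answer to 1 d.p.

M(set-size 2) = 2782/5 = 556.400
M(set-size 5) = 4247/6 = 707.833
Difference = 707.833 − 556.400 = 151.433 ms

151.4 ms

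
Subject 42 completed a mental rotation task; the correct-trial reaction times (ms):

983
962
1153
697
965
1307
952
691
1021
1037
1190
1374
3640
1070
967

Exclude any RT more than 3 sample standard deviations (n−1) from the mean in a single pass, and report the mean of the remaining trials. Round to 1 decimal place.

1026.4 ms

n = 15, ΣRT = 18009, M = 1200.600
Σ(x−M)² = 6859979.60; s = √(6859979.60/14) = 699.999
Cutoffs: 1200.600 ± 3·699.999 → [-899.4, 3300.6]
Outside: 3640 → excluded.
Retained (n=14): Σ = 14369, mean = 14369/14 = 1026.357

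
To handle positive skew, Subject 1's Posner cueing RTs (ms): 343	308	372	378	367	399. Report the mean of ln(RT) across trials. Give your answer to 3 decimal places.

5.886

ln(RT): 5.8377, 5.7301, 5.9189, 5.9349, 5.9054, 5.9890
Σ ln(RT) = 35.3159
Mean = 35.3159/6 = 5.88599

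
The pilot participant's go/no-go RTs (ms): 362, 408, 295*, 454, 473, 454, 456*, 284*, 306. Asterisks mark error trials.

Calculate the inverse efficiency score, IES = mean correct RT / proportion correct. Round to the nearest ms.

Correct trials (n=6): 362, 408, 454, 473, 454, 306
Mean correct RT = 2457/6 = 409.5000 ms
Proportion correct = 6/9
IES = 409.5000 / (6/9) = 614.250 ms

614 ms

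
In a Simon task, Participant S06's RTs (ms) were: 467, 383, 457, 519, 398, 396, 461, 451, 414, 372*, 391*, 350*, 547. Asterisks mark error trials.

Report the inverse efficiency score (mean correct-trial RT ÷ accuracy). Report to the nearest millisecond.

Correct trials (n=10): 467, 383, 457, 519, 398, 396, 461, 451, 414, 547
Mean correct RT = 4493/10 = 449.3000 ms
Proportion correct = 10/13
IES = 449.3000 / (10/13) = 584.090 ms

584 ms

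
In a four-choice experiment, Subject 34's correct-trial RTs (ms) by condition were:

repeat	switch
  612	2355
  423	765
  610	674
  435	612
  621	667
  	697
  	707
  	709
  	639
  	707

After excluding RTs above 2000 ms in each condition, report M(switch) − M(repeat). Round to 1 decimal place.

switch: exclude 2355
M(repeat) = 2701/5 = 540.200
M(switch) = 6177/9 = 686.333
Difference = 686.333 − 540.200 = 146.133 ms

146.1 ms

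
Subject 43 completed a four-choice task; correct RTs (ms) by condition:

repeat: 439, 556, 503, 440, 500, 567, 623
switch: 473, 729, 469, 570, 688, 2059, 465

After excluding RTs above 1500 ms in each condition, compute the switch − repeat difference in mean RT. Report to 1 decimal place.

47.4 ms

switch: exclude 2059
M(repeat) = 3628/7 = 518.286
M(switch) = 3394/6 = 565.667
Difference = 565.667 − 518.286 = 47.381 ms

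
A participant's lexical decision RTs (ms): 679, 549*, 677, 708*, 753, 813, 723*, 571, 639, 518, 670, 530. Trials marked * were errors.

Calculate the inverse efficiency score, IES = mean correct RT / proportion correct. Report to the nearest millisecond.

867 ms

Correct trials (n=9): 679, 677, 753, 813, 571, 639, 518, 670, 530
Mean correct RT = 5850/9 = 650.0000 ms
Proportion correct = 9/12
IES = 650.0000 / (9/12) = 866.667 ms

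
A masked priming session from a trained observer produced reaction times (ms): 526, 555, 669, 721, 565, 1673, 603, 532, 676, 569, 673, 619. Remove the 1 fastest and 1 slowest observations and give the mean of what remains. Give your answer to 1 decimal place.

618.2 ms

Sorted: 526, 532, 555, 565, 569, 603, 619, 669, 673, 676, 721, 1673
Drop lowest 1 (526) and highest 1 (1673)
Remaining (n=10): Σ = 6182, mean = 6182/10 = 618.200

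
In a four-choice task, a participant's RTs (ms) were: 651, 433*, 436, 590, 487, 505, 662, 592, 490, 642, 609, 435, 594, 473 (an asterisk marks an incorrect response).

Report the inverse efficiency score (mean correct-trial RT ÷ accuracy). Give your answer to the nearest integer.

Correct trials (n=13): 651, 436, 590, 487, 505, 662, 592, 490, 642, 609, 435, 594, 473
Mean correct RT = 7166/13 = 551.2308 ms
Proportion correct = 13/14
IES = 551.2308 / (13/14) = 593.633 ms

594 ms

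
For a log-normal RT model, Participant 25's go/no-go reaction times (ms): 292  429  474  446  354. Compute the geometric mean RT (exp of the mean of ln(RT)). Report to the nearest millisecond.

ln(RT): 5.6768, 6.0615, 6.1612, 6.1003, 5.8693
Mean ln(RT) = 29.8690/5 = 5.97381
Geometric mean = exp(5.97381) = 393.00 ms

393 ms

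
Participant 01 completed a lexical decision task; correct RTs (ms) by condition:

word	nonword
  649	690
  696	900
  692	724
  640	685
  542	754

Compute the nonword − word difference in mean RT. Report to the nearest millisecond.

107 ms

M(word) = 3219/5 = 643.800
M(nonword) = 3753/5 = 750.600
Difference = 750.600 − 643.800 = 106.800 ms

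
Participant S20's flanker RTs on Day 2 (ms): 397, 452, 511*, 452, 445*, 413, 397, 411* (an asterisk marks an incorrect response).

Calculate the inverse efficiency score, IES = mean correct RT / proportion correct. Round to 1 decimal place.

Correct trials (n=5): 397, 452, 452, 413, 397
Mean correct RT = 2111/5 = 422.2000 ms
Proportion correct = 5/8
IES = 422.2000 / (5/8) = 675.520 ms

675.5 ms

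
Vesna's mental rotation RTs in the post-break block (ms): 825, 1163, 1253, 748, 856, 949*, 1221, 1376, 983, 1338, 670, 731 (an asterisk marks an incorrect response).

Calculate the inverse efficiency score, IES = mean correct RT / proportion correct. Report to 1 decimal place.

1107.2 ms

Correct trials (n=11): 825, 1163, 1253, 748, 856, 1221, 1376, 983, 1338, 670, 731
Mean correct RT = 11164/11 = 1014.9091 ms
Proportion correct = 11/12
IES = 1014.9091 / (11/12) = 1107.174 ms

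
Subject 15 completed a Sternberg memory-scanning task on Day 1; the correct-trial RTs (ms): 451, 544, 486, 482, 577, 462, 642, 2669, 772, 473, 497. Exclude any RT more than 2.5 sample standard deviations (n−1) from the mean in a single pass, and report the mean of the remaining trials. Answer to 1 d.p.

n = 11, ΣRT = 8055, M = 732.273
Σ(x−M)² = 4218220.18; s = √(4218220.18/10) = 649.478
Cutoffs: 732.273 ± 2.5·649.478 → [-891.4, 2356.0]
Outside: 2669 → excluded.
Retained (n=10): Σ = 5386, mean = 5386/10 = 538.600

538.6 ms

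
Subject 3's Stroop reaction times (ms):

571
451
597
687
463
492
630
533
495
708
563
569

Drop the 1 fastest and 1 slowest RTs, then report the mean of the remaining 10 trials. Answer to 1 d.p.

560.0 ms

Sorted: 451, 463, 492, 495, 533, 563, 569, 571, 597, 630, 687, 708
Drop lowest 1 (451) and highest 1 (708)
Remaining (n=10): Σ = 5600, mean = 5600/10 = 560.000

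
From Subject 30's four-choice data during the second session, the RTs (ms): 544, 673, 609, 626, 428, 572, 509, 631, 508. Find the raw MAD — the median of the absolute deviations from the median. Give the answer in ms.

59 ms

Sorted: 428, 508, 509, 544, 572, 609, 626, 631, 673 → median = 572
|x − 572|: 28, 101, 37, 54, 144, 0, 63, 59, 64
Sorted deviations: 0, 28, 37, 54, 59, 63, 64, 101, 144 → MAD = 59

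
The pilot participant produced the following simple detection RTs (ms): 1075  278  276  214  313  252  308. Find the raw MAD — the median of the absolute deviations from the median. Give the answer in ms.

Sorted: 214, 252, 276, 278, 308, 313, 1075 → median = 278
|x − 278|: 797, 0, 2, 64, 35, 26, 30
Sorted deviations: 0, 2, 26, 30, 35, 64, 797 → MAD = 30

30 ms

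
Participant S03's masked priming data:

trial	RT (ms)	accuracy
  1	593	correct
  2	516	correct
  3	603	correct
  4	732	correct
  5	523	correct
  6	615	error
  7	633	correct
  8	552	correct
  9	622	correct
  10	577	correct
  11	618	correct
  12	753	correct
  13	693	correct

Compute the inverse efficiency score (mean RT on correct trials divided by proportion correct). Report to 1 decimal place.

Correct trials (n=12): 593, 516, 603, 732, 523, 633, 552, 622, 577, 618, 753, 693
Mean correct RT = 7415/12 = 617.9167 ms
Proportion correct = 12/13
IES = 617.9167 / (12/13) = 669.410 ms

669.4 ms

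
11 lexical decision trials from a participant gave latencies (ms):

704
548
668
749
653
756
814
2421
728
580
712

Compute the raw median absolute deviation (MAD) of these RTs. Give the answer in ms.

Sorted: 548, 580, 653, 668, 704, 712, 728, 749, 756, 814, 2421 → median = 712
|x − 712|: 8, 164, 44, 37, 59, 44, 102, 1709, 16, 132, 0
Sorted deviations: 0, 8, 16, 37, 44, 44, 59, 102, 132, 164, 1709 → MAD = 44

44 ms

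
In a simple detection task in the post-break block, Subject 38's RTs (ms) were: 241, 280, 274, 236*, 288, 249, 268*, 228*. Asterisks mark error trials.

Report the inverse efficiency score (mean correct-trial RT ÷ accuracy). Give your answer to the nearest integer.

Correct trials (n=5): 241, 280, 274, 288, 249
Mean correct RT = 1332/5 = 266.4000 ms
Proportion correct = 5/8
IES = 266.4000 / (5/8) = 426.240 ms

426 ms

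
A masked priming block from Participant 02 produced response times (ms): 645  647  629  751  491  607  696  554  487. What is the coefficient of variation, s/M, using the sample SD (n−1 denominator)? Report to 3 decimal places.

0.145

n = 9, Σ = 5507, M = 611.8889
Σ(x−M)² = 62634.889; s = √(62634.889/8) = 88.4837
CV = 88.4837 / 611.8889 = 0.14461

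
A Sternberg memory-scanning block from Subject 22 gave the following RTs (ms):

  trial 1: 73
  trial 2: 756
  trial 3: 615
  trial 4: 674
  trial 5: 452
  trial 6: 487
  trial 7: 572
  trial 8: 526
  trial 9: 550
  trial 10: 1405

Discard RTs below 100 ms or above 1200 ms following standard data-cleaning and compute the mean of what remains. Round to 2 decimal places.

Excluded: 73, 1405
Retained (n=8): Σ = 4632
Mean = 4632/8 = 579.0000

579.00 ms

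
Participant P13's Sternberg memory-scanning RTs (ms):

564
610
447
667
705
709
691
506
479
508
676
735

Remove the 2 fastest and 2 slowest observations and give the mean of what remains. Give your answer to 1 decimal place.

Sorted: 447, 479, 506, 508, 564, 610, 667, 676, 691, 705, 709, 735
Drop lowest 2 (447, 479) and highest 2 (709, 735)
Remaining (n=8): Σ = 4927, mean = 4927/8 = 615.875

615.9 ms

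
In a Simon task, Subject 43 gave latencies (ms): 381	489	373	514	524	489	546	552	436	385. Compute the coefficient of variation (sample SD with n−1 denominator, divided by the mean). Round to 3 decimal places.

0.149

n = 10, Σ = 4689, M = 468.9000
Σ(x−M)² = 43772.900; s = √(43772.900/9) = 69.7399
CV = 69.7399 / 468.9000 = 0.14873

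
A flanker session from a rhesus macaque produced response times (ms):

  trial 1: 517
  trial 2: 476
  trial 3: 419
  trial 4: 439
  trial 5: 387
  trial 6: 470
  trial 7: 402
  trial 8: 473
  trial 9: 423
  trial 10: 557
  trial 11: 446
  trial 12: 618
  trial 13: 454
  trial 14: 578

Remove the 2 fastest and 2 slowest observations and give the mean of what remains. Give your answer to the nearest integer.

Sorted: 387, 402, 419, 423, 439, 446, 454, 470, 473, 476, 517, 557, 578, 618
Drop lowest 2 (387, 402) and highest 2 (578, 618)
Remaining (n=10): Σ = 4674, mean = 4674/10 = 467.400

467 ms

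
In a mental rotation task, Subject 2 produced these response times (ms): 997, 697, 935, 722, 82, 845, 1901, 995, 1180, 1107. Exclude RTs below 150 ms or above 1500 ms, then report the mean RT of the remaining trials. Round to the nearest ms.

935 ms

Excluded: 82, 1901
Retained (n=8): Σ = 7478
Mean = 7478/8 = 934.7500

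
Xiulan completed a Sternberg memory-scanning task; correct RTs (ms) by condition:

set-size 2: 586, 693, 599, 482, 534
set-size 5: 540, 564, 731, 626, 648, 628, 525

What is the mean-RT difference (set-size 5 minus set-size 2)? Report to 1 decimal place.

30.1 ms

M(set-size 2) = 2894/5 = 578.800
M(set-size 5) = 4262/7 = 608.857
Difference = 608.857 − 578.800 = 30.057 ms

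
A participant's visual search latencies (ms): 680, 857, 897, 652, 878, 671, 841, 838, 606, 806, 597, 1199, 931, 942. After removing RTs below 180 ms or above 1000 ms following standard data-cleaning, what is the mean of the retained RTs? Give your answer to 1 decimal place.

Excluded: 1199
Retained (n=13): Σ = 10196
Mean = 10196/13 = 784.3077

784.3 ms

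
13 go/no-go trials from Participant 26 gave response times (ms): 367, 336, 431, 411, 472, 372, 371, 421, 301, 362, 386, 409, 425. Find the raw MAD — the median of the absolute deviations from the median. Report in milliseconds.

25 ms

Sorted: 301, 336, 362, 367, 371, 372, 386, 409, 411, 421, 425, 431, 472 → median = 386
|x − 386|: 19, 50, 45, 25, 86, 14, 15, 35, 85, 24, 0, 23, 39
Sorted deviations: 0, 14, 15, 19, 23, 24, 25, 35, 39, 45, 50, 85, 86 → MAD = 25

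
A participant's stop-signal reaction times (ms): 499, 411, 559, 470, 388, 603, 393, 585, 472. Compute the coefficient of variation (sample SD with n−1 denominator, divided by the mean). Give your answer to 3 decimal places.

n = 9, Σ = 4380, M = 486.6667
Σ(x−M)² = 53314.000; s = √(53314.000/8) = 81.6349
CV = 81.6349 / 486.6667 = 0.16774

0.168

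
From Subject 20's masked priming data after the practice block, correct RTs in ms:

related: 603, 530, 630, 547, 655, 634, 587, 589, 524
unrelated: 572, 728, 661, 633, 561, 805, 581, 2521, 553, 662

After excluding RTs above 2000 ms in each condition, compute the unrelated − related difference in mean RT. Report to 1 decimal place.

50.8 ms

unrelated: exclude 2521
M(related) = 5299/9 = 588.778
M(unrelated) = 5756/9 = 639.556
Difference = 639.556 − 588.778 = 50.778 ms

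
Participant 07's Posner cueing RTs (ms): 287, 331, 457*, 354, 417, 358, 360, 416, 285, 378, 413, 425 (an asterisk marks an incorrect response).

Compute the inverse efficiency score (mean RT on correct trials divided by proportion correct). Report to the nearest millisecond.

Correct trials (n=11): 287, 331, 354, 417, 358, 360, 416, 285, 378, 413, 425
Mean correct RT = 4024/11 = 365.8182 ms
Proportion correct = 11/12
IES = 365.8182 / (11/12) = 399.074 ms

399 ms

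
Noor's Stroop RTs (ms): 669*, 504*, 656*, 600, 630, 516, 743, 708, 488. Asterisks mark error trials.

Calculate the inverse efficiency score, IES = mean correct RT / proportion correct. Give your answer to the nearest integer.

921 ms

Correct trials (n=6): 600, 630, 516, 743, 708, 488
Mean correct RT = 3685/6 = 614.1667 ms
Proportion correct = 6/9
IES = 614.1667 / (6/9) = 921.250 ms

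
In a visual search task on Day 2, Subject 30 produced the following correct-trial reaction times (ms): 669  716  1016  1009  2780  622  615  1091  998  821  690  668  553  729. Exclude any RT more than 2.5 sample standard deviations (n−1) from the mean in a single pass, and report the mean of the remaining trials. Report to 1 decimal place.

n = 14, ΣRT = 12977, M = 926.929
Σ(x−M)² = 4095210.93; s = √(4095210.93/13) = 561.263
Cutoffs: 926.929 ± 2.5·561.263 → [-476.2, 2330.1]
Outside: 2780 → excluded.
Retained (n=13): Σ = 10197, mean = 10197/13 = 784.385

784.4 ms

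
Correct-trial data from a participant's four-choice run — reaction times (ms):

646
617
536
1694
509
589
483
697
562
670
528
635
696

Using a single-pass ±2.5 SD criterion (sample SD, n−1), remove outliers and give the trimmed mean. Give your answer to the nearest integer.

597 ms

n = 13, ΣRT = 8862, M = 681.692
Σ(x−M)² = 1170048.77; s = √(1170048.77/12) = 312.256
Cutoffs: 681.692 ± 2.5·312.256 → [-98.9, 1462.3]
Outside: 1694 → excluded.
Retained (n=12): Σ = 7168, mean = 7168/12 = 597.333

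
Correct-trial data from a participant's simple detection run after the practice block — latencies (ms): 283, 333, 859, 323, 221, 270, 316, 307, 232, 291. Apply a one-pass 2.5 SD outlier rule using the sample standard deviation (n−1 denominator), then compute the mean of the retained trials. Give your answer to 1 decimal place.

n = 10, ΣRT = 3435, M = 343.500
Σ(x−M)² = 307616.50; s = √(307616.50/9) = 184.877
Cutoffs: 343.500 ± 2.5·184.877 → [-118.7, 805.7]
Outside: 859 → excluded.
Retained (n=9): Σ = 2576, mean = 2576/9 = 286.222

286.2 ms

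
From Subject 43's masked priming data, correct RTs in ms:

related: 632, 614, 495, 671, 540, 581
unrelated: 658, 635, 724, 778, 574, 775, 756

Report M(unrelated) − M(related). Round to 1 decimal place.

M(related) = 3533/6 = 588.833
M(unrelated) = 4900/7 = 700.000
Difference = 700.000 − 588.833 = 111.167 ms

111.2 ms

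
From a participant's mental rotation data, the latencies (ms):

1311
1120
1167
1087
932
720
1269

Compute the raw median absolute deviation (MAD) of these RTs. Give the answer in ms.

149 ms

Sorted: 720, 932, 1087, 1120, 1167, 1269, 1311 → median = 1120
|x − 1120|: 191, 0, 47, 33, 188, 400, 149
Sorted deviations: 0, 33, 47, 149, 188, 191, 400 → MAD = 149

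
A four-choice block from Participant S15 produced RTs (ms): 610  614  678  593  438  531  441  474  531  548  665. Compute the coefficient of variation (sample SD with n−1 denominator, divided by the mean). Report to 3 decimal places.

0.150

n = 11, Σ = 6123, M = 556.6364
Σ(x−M)² = 69596.545; s = √(69596.545/10) = 83.4245
CV = 83.4245 / 556.6364 = 0.14987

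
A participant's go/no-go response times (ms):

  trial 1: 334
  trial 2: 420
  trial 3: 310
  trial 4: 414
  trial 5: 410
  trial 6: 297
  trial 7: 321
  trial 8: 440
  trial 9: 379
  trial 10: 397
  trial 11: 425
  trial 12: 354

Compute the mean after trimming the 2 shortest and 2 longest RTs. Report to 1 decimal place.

Sorted: 297, 310, 321, 334, 354, 379, 397, 410, 414, 420, 425, 440
Drop lowest 2 (297, 310) and highest 2 (425, 440)
Remaining (n=8): Σ = 3029, mean = 3029/8 = 378.625

378.6 ms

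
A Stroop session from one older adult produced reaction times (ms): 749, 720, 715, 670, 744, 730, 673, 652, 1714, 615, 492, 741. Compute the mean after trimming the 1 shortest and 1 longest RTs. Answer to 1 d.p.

700.9 ms

Sorted: 492, 615, 652, 670, 673, 715, 720, 730, 741, 744, 749, 1714
Drop lowest 1 (492) and highest 1 (1714)
Remaining (n=10): Σ = 7009, mean = 7009/10 = 700.900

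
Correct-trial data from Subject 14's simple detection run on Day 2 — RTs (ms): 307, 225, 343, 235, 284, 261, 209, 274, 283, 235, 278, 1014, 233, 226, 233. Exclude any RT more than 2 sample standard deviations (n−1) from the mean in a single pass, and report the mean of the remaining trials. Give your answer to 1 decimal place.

259.0 ms

n = 15, ΣRT = 4640, M = 309.333
Σ(x−M)² = 550423.33; s = √(550423.33/14) = 198.283
Cutoffs: 309.333 ± 2·198.283 → [-87.2, 705.9]
Outside: 1014 → excluded.
Retained (n=14): Σ = 3626, mean = 3626/14 = 259.000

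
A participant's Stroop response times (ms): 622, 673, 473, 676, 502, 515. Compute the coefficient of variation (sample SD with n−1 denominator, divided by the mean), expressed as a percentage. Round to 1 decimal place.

15.8%

n = 6, Σ = 3461, M = 576.8333
Σ(x−M)² = 41326.833; s = √(41326.833/5) = 90.9141
CV = 90.9141 / 576.8333 = 0.15761 = 15.761%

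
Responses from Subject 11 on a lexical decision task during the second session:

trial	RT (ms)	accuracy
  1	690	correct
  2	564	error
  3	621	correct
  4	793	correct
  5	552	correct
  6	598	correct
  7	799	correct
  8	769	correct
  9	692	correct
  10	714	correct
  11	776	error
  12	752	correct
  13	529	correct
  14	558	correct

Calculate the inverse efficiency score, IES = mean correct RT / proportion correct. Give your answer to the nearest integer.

Correct trials (n=12): 690, 621, 793, 552, 598, 799, 769, 692, 714, 752, 529, 558
Mean correct RT = 8067/12 = 672.2500 ms
Proportion correct = 12/14
IES = 672.2500 / (12/14) = 784.292 ms

784 ms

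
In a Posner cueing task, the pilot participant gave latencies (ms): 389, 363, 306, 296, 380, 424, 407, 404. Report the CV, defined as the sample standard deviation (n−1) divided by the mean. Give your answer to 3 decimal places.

n = 8, Σ = 2969, M = 371.1250
Σ(x−M)² = 15512.875; s = √(15512.875/7) = 47.0757
CV = 47.0757 / 371.1250 = 0.12685

0.127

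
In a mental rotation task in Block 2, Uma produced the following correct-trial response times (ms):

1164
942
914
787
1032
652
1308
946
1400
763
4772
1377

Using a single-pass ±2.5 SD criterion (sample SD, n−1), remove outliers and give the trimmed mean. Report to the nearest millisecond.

n = 12, ΣRT = 16057, M = 1338.083
Σ(x−M)² = 13517610.92; s = √(13517610.92/11) = 1108.546
Cutoffs: 1338.083 ± 2.5·1108.546 → [-1433.3, 4109.4]
Outside: 4772 → excluded.
Retained (n=11): Σ = 11285, mean = 11285/11 = 1025.909

1026 ms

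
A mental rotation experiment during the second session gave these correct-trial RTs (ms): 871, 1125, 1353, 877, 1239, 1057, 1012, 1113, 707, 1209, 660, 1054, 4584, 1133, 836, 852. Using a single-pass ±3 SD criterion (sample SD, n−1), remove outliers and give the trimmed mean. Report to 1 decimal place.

1006.5 ms

n = 16, ΣRT = 19682, M = 1230.125
Σ(x−M)² = 12557557.75; s = √(12557557.75/15) = 914.970
Cutoffs: 1230.125 ± 3·914.970 → [-1514.8, 3975.0]
Outside: 4584 → excluded.
Retained (n=15): Σ = 15098, mean = 15098/15 = 1006.533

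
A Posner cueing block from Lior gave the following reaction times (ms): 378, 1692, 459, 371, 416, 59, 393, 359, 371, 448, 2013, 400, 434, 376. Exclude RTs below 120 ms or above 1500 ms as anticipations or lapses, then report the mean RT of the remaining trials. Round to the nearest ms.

400 ms

Excluded: 59, 1692, 2013
Retained (n=11): Σ = 4405
Mean = 4405/11 = 400.4545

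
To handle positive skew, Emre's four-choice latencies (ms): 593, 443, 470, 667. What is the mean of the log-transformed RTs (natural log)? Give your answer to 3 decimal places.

6.284

ln(RT): 6.3852, 6.0936, 6.1527, 6.5028
Σ ln(RT) = 25.1343
Mean = 25.1343/4 = 6.28357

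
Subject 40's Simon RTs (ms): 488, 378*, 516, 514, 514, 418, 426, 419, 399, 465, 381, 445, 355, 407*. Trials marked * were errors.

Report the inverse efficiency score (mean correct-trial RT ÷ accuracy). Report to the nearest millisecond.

Correct trials (n=12): 488, 516, 514, 514, 418, 426, 419, 399, 465, 381, 445, 355
Mean correct RT = 5340/12 = 445.0000 ms
Proportion correct = 12/14
IES = 445.0000 / (12/14) = 519.167 ms

519 ms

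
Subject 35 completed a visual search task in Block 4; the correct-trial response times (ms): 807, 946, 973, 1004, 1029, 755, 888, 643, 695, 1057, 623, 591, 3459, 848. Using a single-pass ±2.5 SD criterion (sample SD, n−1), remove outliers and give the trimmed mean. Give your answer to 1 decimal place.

835.3 ms

n = 14, ΣRT = 14318, M = 1022.714
Σ(x−M)² = 6710014.86; s = √(6710014.86/13) = 718.439
Cutoffs: 1022.714 ± 2.5·718.439 → [-773.4, 2818.8]
Outside: 3459 → excluded.
Retained (n=13): Σ = 10859, mean = 10859/13 = 835.308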